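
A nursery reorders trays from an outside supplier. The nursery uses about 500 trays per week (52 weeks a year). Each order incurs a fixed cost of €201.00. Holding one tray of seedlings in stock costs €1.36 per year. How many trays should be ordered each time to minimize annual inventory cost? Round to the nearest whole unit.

Annual demand D = 500 × 52 = 26,000.
EOQ = √(2DS / H) = √(2 × 26,000 × 201 / 1.36).
= √(10,452,000 / 1.36) = √7,685,294.1176 ≈ 2772.236.

Q* ≈ 2,772 trays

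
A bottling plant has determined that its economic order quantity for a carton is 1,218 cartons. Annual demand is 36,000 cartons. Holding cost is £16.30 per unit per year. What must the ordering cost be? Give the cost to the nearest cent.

The basic EOQ model gives Q* = √(2DS/H); rearrange for the unknown.
From Q* = √(2DS/H): S = Q*²H / (2D) = 1,218² × 16.3 / (2 × 36,000) = 335.8533.

S ≈ £335.85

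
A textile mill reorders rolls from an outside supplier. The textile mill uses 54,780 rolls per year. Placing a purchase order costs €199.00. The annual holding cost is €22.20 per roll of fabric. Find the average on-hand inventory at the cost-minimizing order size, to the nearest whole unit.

Average inventory ≈ 496 rolls

Q* = √(2DS/H) = √(2 × 54,780 × 199 / 22.2) ≈ 991.01.
Average inventory = Q*/2 ≈ 991.01 / 2 = 495.503.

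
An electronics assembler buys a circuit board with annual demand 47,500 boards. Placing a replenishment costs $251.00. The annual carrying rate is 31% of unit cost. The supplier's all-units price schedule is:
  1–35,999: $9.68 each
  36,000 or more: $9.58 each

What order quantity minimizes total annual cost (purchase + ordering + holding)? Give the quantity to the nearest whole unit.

Q* ≈ 2,819 boards

Holding cost per unit per year at price C is H = 0.31·C.
Evaluate total cost at each tier's feasible EOQ or, if the EOQ is below the tier, at the tier's minimum quantity.
EOQ at $9.68 = 2818.9 (feasible in tier 1): TC = 47,500×$9.68 + (47,500/2818.9)×251 + (2818.9/2)×0.31×$9.68 = $468,258.96.
EOQ at $9.58 = 2833.6 < 36000, so use break Q=36000: TC = 47,500×$9.58 + (47,500/36000.0)×251 + (36000.0/2)×0.31×$9.58 = $508,837.58.
Lowest total cost is $468,258.96 at Q = 2818.9.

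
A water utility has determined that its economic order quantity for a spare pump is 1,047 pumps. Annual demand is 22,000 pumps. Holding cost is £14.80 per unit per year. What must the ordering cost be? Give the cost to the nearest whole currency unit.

S ≈ £369

The basic EOQ model gives Q* = √(2DS/H); rearrange for the unknown.
From Q* = √(2DS/H): S = Q*²H / (2D) = 1,047² × 14.8 / (2 × 22,000) = 368.7248.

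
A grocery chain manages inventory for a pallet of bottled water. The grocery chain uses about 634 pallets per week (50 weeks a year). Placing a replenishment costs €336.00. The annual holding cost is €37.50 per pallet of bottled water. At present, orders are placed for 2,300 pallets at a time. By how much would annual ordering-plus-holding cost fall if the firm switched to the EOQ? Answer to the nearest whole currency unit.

Extra cost ≈ €19,492 per year

Annual demand D = 634 × 50 = 31,700.
EOQ = √(2DS/H) = √(2 × 31,700 × 336 / 37.5) ≈ 753.70.
Cost at Q* = (D/Q*)S + (Q*/2)H = √(2DSH) ≈ €28,263.76.
Cost at Q = 2,300: (31,700/2,300)×336 + (2,300/2)×37.5 = €4,630.96 + €43,125.00 = €47,755.96.
Excess = €47,755.96 − €28,263.76 = €19,492.20.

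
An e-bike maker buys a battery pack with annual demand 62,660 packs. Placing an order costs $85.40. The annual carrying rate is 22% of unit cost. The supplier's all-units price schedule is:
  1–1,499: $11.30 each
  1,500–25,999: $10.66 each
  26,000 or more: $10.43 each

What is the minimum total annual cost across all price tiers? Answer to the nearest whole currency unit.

Holding cost per unit per year at price C is H = 0.22·C.
For each price level, check whether its EOQ is feasible; otherwise the best quantity at that price is the breakpoint.
Tier 1 ($11.30): EOQ = 2074.9 exceeds tier's upper bound 1499, so this tier is dominated.
EOQ at $10.66 = 2136.2 (feasible in tier 2): TC = 62,660×$10.66 + (62,660/2136.2)×85.4 + (2136.2/2)×0.22×$10.66 = $672,965.50.
EOQ at $10.43 = 2159.7 < 26000, so use break Q=26000: TC = 62,660×$10.43 + (62,660/26000.0)×85.4 + (26000.0/2)×0.22×$10.43 = $683,579.41.
Lowest total cost among the candidates is at Q = 2136.2.

TC* ≈ $672,966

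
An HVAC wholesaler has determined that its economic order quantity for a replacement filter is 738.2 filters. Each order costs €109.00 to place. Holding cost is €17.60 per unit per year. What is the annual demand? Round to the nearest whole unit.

D ≈ 43,995 filters per year

Squaring Q* = √(2DS/H) gives Q*² = 2DS/H.
From Q* = √(2DS/H): D = Q*²H / (2S) = 738.2² × 17.6 / (2 × 109) = 43995.095.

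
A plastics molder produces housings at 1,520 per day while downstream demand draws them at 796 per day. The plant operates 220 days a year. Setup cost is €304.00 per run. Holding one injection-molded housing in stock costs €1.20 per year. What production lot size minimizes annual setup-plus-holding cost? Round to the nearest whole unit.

Annual demand D = 796 × 220 = 175,120.
Production build-up factor (1 − d/p) = 1 − 796/1,520 = 0.4763.
Q* = √(2DS / (H(1 − d/p))) = √(2 × 175,120 × 304 / (1.2 × 0.4763)).
= √(106,472,960 / 0.5716) ≈ 13648.394.

Q* ≈ 13,648 housings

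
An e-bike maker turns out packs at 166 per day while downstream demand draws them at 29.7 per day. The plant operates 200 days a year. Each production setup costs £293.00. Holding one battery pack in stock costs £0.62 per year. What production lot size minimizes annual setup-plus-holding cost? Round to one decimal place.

Annual demand D = 29.7 × 200 = 5,940.
Production build-up factor (1 − d/p) = 1 − 29.7/166 = 0.8211.
Q* = √(2DS / (H(1 − d/p))) = √(2 × 5,940 × 293 / (0.62 × 0.8211)).
= √(3,480,840 / 0.5091) ≈ 2614.883.

Q* ≈ 2,614.9 packs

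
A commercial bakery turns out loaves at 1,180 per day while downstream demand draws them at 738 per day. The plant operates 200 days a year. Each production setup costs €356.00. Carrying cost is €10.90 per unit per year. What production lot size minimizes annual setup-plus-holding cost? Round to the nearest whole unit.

Q* ≈ 5,073 loaves

Annual demand D = 738 × 200 = 147,600.
Production build-up factor (1 − d/p) = 1 − 738/1,180 = 0.3746.
Q* = √(2DS / (H(1 − d/p))) = √(2 × 147,600 × 356 / (10.9 × 0.3746)).
= √(105,091,200 / 4.0829) ≈ 5073.408.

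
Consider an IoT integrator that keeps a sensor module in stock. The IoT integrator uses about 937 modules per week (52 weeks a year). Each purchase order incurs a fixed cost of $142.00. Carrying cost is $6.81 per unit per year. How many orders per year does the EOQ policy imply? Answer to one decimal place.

N ≈ 34.2 orders per year

Annual demand D = 937 × 52 = 48,724.
EOQ = √(2DS/H) = √(2 × 48,724 × 142 / 6.81) ≈ 1425.47.
Orders per year = D / Q* = 48,724 / 1425.47 ≈ 34.181.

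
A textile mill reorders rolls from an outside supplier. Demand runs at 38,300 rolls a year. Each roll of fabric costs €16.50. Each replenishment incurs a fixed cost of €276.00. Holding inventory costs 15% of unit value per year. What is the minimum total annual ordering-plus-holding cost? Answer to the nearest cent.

TC* ≈ €7,233.63

Holding cost H = 0.15 × €16.50 = €2.4750 per unit per year.
EOQ = √(2DS/H) = √(2 × 38,300 × 276 / 2.475) ≈ 2922.68.
At Q*, ordering cost (D/Q*)S equals holding cost (Q*/2)H, each = √(DSH/2).
Minimum total = √(2DSH) = √(2 × 38,300 × 276 × 2.475) ≈ 7233.634.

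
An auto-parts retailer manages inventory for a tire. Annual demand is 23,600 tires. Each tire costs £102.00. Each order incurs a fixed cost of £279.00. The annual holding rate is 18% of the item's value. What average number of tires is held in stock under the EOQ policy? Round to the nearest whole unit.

Holding cost H = 0.18 × £102.00 = £18.3600 per unit per year.
The optimal lot size = √(2DS/H) = √(2 × 23,600 × 279 / 18.36) ≈ 846.91.
Average inventory = Q*/2 ≈ 846.91 / 2 = 423.455.

Average inventory ≈ 423 tires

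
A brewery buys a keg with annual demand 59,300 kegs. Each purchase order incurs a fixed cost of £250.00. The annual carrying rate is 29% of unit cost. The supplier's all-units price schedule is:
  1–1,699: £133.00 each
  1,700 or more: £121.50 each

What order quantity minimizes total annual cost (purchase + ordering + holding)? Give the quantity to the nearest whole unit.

Q* ≈ 1,700 kegs

Holding cost per unit per year at price C is H = 0.29·C.
Evaluate total cost at each tier's feasible EOQ or, if the EOQ is below the tier, at the tier's minimum quantity.
EOQ at £133.00 = 876.8 (feasible in tier 1): TC = 59,300×£133.00 + (59,300/876.8)×250 + (876.8/2)×0.29×£133.00 = £7,920,717.16.
EOQ at £121.50 = 917.3 < 1700, so use break Q=1700: TC = 59,300×£121.50 + (59,300/1700.0)×250 + (1700.0/2)×0.29×£121.50 = £7,243,620.34.
Lowest total cost is £7,243,620.34 at Q = 1700.0.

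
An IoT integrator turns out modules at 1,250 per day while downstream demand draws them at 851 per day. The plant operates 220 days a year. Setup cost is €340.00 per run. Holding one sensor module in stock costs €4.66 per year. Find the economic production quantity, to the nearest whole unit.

Annual demand D = 851 × 220 = 187,220.
Production build-up factor (1 − d/p) = 1 − 851/1,250 = 0.3192.
Q* = √(2DS / (H(1 − d/p))) = √(2 × 187,220 × 340 / (4.66 × 0.3192)).
= √(127,309,600 / 1.4875) ≈ 9251.373.

Q* ≈ 9,251 modules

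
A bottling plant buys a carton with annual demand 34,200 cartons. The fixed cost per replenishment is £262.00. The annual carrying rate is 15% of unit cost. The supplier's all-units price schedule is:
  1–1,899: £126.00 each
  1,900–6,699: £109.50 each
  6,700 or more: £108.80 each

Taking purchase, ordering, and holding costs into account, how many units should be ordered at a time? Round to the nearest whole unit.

Q* ≈ 1,900 cartons

Holding cost per unit per year at price C is H = 0.15·C.
For each price level, check whether its EOQ is feasible; otherwise the best quantity at that price is the breakpoint.
EOQ at £126.00 = 973.8 (feasible in tier 1): TC = 34,200×£126.00 + (34,200/973.8)×262 + (973.8/2)×0.15×£126.00 = £4,327,603.89.
EOQ at £109.50 = 1044.5 < 1900, so use break Q=1900: TC = 34,200×£109.50 + (34,200/1900.0)×262 + (1900.0/2)×0.15×£109.50 = £3,765,219.75.
EOQ at £108.80 = 1047.9 < 6700, so use break Q=6700: TC = 34,200×£108.80 + (34,200/6700.0)×262 + (6700.0/2)×0.15×£108.80 = £3,776,969.37.
Lowest total cost is £3,765,219.75 at Q = 1900.0.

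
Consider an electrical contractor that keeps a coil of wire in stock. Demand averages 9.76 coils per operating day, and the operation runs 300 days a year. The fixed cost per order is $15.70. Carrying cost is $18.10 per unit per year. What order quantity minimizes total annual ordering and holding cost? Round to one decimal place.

Q* ≈ 71.3 coils

Annual demand D = 9.76 × 300 = 2,928.
EOQ = √(2DS / H) = √(2 × 2,928 × 15.7 / 18.1).
= √(91,939.2 / 18.1) = √5,079.5138 ≈ 71.271.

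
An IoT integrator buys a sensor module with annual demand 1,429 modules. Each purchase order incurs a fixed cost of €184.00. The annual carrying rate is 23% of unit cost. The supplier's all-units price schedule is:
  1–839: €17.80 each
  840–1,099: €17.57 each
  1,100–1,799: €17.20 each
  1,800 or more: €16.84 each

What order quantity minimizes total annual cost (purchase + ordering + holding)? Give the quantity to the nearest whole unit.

Holding cost per unit per year at price C is H = 0.23·C.
For each price level, check whether its EOQ is feasible; otherwise the best quantity at that price is the breakpoint.
EOQ at €17.80 = 358.4 (feasible in tier 1): TC = 1,429×€17.80 + (1,429/358.4)×184 + (358.4/2)×0.23×€17.80 = €26,903.48.
EOQ at €17.57 = 360.7 < 840, so use break Q=840: TC = 1,429×€17.57 + (1,429/840.0)×184 + (840.0/2)×0.23×€17.57 = €27,117.81.
EOQ at €17.20 = 364.6 < 1100, so use break Q=1100: TC = 1,429×€17.20 + (1,429/1100.0)×184 + (1100.0/2)×0.23×€17.20 = €26,993.63.
EOQ at €16.84 = 368.5 < 1800, so use break Q=1800: TC = 1,429×€16.84 + (1,429/1800.0)×184 + (1800.0/2)×0.23×€16.84 = €27,696.32.
Lowest total cost is €26,903.48 at Q = 358.4.

Q* ≈ 358 modules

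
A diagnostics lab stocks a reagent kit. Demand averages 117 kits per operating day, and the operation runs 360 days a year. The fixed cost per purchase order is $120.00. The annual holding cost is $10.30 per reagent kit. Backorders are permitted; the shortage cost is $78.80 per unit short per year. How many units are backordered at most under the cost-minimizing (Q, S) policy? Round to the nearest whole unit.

Annual demand D = 117 × 360 = 42,120.
With planned backorders, Q* = √(2DS/H) · √((H+B)/B).
√(2DS/H) = √(2 × 42,120 × 120 / 10.3) = 990.675.
√((H+B)/B) = √((10.3+78.8)/78.8) = 1.0633.
Q* ≈ 1053.433.
S* = Q* · H/(H+B) = 1053.433 × 10.3/89.1 ≈ 121.777.

S* ≈ 122 kits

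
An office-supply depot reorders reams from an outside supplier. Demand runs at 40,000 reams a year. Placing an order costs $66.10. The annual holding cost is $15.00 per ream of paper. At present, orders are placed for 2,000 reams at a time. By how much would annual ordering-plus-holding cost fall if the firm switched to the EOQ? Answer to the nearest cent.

EOQ = √(2DS/H) = √(2 × 40,000 × 66.1 / 15) ≈ 593.75.
Cost at Q* = (D/Q*)S + (Q*/2)H = √(2DSH) ≈ $8,906.18.
Cost at Q = 2,000: (40,000/2,000)×66.1 + (2,000/2)×15 = $1,322.00 + $15,000.00 = $16,322.00.
Excess = $16,322.00 − $8,906.18 = $7,415.82.

Extra cost ≈ $7,415.82 per year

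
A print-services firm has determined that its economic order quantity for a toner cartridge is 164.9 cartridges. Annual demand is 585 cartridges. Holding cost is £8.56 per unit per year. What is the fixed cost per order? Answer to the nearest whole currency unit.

S ≈ £199

Squaring Q* = √(2DS/H) gives Q*² = 2DS/H.
From Q* = √(2DS/H): S = Q*²H / (2D) = 164.9² × 8.56 / (2 × 585) = 198.9433.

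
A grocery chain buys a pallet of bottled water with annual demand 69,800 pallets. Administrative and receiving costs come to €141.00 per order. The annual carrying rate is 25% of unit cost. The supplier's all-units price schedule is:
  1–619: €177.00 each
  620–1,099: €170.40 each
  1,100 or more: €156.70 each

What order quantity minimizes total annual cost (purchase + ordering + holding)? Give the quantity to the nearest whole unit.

Q* ≈ 1,100 pallets

Holding cost per unit per year at price C is H = 0.25·C.
Evaluate total cost at each tier's feasible EOQ or, if the EOQ is below the tier, at the tier's minimum quantity.
Tier 1 (€177.00): EOQ = 667.0 exceeds tier's upper bound 619, so this tier is dominated.
EOQ at €170.40 = 679.7 (feasible in tier 2): TC = 69,800×€170.40 + (69,800/679.7)×141 + (679.7/2)×0.25×€170.40 = €11,922,877.23.
EOQ at €156.70 = 708.8 < 1100, so use break Q=1100: TC = 69,800×€156.70 + (69,800/1100.0)×141 + (1100.0/2)×0.25×€156.70 = €10,968,153.34.
Lowest total cost is €10,968,153.34 at Q = 1100.0.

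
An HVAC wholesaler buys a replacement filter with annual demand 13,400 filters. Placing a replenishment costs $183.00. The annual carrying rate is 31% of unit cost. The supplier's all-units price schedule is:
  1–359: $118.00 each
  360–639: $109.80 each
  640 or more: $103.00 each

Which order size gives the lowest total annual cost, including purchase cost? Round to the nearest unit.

Q* ≈ 640 filters

Holding cost per unit per year at price C is H = 0.31·C.
Candidates are each tier's EOQ (if it falls in that tier) and each price-break quantity.
Tier 1 ($118.00): EOQ = 366.2 exceeds tier's upper bound 359, so this tier is dominated.
EOQ at $109.80 = 379.6 (feasible in tier 2): TC = 13,400×$109.80 + (13,400/379.6)×183 + (379.6/2)×0.31×$109.80 = $1,484,240.37.
EOQ at $103.00 = 391.9 < 640, so use break Q=640: TC = 13,400×$103.00 + (13,400/640.0)×183 + (640.0/2)×0.31×$103.00 = $1,394,249.16.
Lowest total cost is $1,394,249.16 at Q = 640.0.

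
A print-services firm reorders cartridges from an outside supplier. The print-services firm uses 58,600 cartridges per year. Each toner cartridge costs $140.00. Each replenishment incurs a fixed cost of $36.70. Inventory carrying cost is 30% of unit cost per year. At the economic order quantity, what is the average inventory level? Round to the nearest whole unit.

Average inventory ≈ 160 cartridges

Holding cost H = 0.30 × $140.00 = $42.0000 per unit per year.
Q* = √(2DS/H) = √(2 × 58,600 × 36.7 / 42) ≈ 320.02.
Average inventory = Q*/2 ≈ 320.02 / 2 = 160.008.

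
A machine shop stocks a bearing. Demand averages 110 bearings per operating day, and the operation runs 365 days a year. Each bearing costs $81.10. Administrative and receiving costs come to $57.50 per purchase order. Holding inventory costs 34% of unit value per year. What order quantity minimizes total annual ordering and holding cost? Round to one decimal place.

Q* ≈ 409.2 bearings

Annual demand D = 110 × 365 = 40,150.
Holding cost H = 0.34 × $81.10 = $27.5740 per unit per year.
EOQ = √(2DS / H) = √(2 × 40,150 × 57.5 / 27.574).
= √(4,617,250 / 27.574) = √167,449.4089 ≈ 409.206.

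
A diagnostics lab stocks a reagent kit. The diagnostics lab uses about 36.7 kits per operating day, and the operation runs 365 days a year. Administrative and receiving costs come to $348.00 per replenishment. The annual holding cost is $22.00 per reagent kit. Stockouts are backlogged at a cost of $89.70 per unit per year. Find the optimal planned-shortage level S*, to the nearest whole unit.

S* ≈ 143 kits

Annual demand D = 36.7 × 365 = 13,395.5.
With planned backorders, Q* = √(2DS/H) · √((H+B)/B).
√(2DS/H) = √(2 × 13,395.5 × 348 / 22) = 650.988.
√((H+B)/B) = √((22+89.7)/89.7) = 1.1159.
Q* ≈ 726.446.
S* = Q* · H/(H+B) = 726.446 × 22/111.7 ≈ 143.078.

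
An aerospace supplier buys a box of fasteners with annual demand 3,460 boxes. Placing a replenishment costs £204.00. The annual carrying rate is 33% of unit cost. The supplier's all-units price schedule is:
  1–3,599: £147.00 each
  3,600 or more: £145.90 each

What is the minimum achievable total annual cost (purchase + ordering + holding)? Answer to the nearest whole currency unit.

TC* ≈ £516,895

Holding cost per unit per year at price C is H = 0.33·C.
For each price level, check whether its EOQ is feasible; otherwise the best quantity at that price is the breakpoint.
EOQ at £147.00 = 170.6 (feasible in tier 1): TC = 3,460×£147.00 + (3,460/170.6)×204 + (170.6/2)×0.33×£147.00 = £516,895.30.
EOQ at £145.90 = 171.2 < 3600, so use break Q=3600: TC = 3,460×£145.90 + (3,460/3600.0)×204 + (3600.0/2)×0.33×£145.90 = £591,674.67.
Lowest total cost among the candidates is at Q = 170.6.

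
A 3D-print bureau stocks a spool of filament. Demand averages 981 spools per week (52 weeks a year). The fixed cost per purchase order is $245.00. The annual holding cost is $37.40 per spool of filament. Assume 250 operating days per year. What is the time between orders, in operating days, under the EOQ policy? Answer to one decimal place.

Annual demand D = 981 × 52 = 51,012.
Q* = √(2DS/H) = √(2 × 51,012 × 245 / 37.4) ≈ 817.52.
Cycle time = Q*/D × 250 = 817.52 / 51,012 × 250 ≈ 4.007 days.

T ≈ 4.0 days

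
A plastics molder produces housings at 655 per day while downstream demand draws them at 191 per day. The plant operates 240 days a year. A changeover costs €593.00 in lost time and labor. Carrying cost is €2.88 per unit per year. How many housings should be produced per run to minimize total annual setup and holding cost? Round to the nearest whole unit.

Q* ≈ 5,162 housings

Annual demand D = 191 × 240 = 45,840.
Production build-up factor (1 − d/p) = 1 − 191/655 = 0.7084.
Q* = √(2DS / (H(1 − d/p))) = √(2 × 45,840 × 593 / (2.88 × 0.7084)).
= √(54,366,240 / 2.0402) ≈ 5162.143.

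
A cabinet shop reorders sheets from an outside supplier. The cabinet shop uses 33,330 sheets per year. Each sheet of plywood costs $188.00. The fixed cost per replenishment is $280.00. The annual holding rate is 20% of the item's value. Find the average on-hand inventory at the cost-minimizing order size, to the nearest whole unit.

Average inventory ≈ 352 sheets

Holding cost H = 0.20 × $188.00 = $37.6000 per unit per year.
EOQ = √(2DS/H) = √(2 × 33,330 × 280 / 37.6) ≈ 704.56.
Average inventory = Q*/2 ≈ 704.56 / 2 = 352.280.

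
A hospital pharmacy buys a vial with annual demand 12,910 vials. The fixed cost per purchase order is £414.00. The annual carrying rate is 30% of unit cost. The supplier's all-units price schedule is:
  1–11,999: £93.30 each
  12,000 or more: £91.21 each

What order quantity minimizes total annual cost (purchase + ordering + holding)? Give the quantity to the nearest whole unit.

Q* ≈ 618 vials

Holding cost per unit per year at price C is H = 0.30·C.
For each price level, check whether its EOQ is feasible; otherwise the best quantity at that price is the breakpoint.
EOQ at £93.30 = 618.0 (feasible in tier 1): TC = 12,910×£93.30 + (12,910/618.0)×414 + (618.0/2)×0.30×£93.30 = £1,221,800.36.
EOQ at £91.21 = 625.0 < 12000, so use break Q=12000: TC = 12,910×£91.21 + (12,910/12000.0)×414 + (12000.0/2)×0.30×£91.21 = £1,342,144.49.
Lowest total cost is £1,221,800.36 at Q = 618.0.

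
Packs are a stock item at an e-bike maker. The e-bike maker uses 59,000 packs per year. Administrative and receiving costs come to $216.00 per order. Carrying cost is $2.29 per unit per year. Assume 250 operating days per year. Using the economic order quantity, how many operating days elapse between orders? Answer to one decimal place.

Q* = √(2DS/H) = √(2 × 59,000 × 216 / 2.29) ≈ 3336.19.
Cycle time = Q*/D × 250 = 3336.19 / 59,000 × 250 ≈ 14.136 days.

T ≈ 14.1 days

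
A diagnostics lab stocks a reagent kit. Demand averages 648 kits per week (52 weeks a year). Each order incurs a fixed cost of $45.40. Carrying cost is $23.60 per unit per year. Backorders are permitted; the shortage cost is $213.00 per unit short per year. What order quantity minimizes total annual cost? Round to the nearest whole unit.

Q* ≈ 379 kits

Annual demand D = 648 × 52 = 33,696.
With planned backorders, Q* = √(2DS/H) · √((H+B)/B).
√(2DS/H) = √(2 × 33,696 × 45.4 / 23.6) = 360.061.
√((H+B)/B) = √((23.6+213)/213) = 1.0539.
Q* ≈ 379.484.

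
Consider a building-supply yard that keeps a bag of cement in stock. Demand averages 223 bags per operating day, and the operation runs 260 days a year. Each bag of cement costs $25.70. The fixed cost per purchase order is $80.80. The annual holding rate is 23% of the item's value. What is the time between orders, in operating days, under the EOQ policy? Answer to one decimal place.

T ≈ 5.6 days

Annual demand D = 223 × 260 = 57,980.
Holding cost H = 0.23 × $25.70 = $5.9110 per unit per year.
The optimal lot size = √(2DS/H) = √(2 × 57,980 × 80.8 / 5.911) ≈ 1259.01.
Cycle time = Q*/D × 260 = 1259.01 / 57,980 × 260 ≈ 5.646 days.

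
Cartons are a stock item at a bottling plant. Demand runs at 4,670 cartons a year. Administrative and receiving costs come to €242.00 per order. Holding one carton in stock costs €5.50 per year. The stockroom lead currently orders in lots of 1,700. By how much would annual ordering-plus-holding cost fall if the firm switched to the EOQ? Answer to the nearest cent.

EOQ = √(2DS/H) = √(2 × 4,670 × 242 / 5.5) ≈ 641.06.
Cost at Q* = (D/Q*)S + (Q*/2)H = √(2DSH) ≈ €3,525.84.
Cost at Q = 1,700: (4,670/1,700)×242 + (1,700/2)×5.5 = €664.79 + €4,675.00 = €5,339.79.
Excess = €5,339.79 − €3,525.84 = €1,813.95.

Extra cost ≈ €1,813.95 per year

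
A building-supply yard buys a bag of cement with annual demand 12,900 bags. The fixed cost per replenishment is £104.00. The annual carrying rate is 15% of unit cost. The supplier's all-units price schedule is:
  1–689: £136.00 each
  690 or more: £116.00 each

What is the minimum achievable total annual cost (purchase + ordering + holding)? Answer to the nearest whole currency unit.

TC* ≈ £1,504,347

Holding cost per unit per year at price C is H = 0.15·C.
Candidates are each tier's EOQ (if it falls in that tier) and each price-break quantity.
EOQ at £136.00 = 362.7 (feasible in tier 1): TC = 12,900×£136.00 + (12,900/362.7)×104 + (362.7/2)×0.15×£136.00 = £1,761,798.46.
EOQ at £116.00 = 392.7 < 690, so use break Q=690: TC = 12,900×£116.00 + (12,900/690.0)×104 + (690.0/2)×0.15×£116.00 = £1,504,347.35.
Lowest total cost among the candidates is at Q = 690.0.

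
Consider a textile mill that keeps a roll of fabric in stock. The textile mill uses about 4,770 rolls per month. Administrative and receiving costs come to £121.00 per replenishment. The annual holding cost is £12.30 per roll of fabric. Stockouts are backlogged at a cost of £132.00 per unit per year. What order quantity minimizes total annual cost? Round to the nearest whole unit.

Q* ≈ 1,110 rolls

Annual demand D = 4,770 × 12 = 57,240.
With planned backorders, Q* = √(2DS/H) · √((H+B)/B).
√(2DS/H) = √(2 × 57,240 × 121 / 12.3) = 1061.219.
√((H+B)/B) = √((12.3+132)/132) = 1.0456.
Q* ≈ 1109.561.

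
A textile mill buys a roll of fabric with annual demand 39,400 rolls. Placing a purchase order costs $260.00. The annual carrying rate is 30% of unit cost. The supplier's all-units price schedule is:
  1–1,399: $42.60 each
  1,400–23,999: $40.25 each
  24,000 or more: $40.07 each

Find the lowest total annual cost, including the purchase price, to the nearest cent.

TC* ≈ $1,601,619.64

Holding cost per unit per year at price C is H = 0.30·C.
Candidates are each tier's EOQ (if it falls in that tier) and each price-break quantity.
EOQ at $42.60 = 1266.1 (feasible in tier 1): TC = 39,400×$42.60 + (39,400/1266.1)×260 + (1266.1/2)×0.30×$42.60 = $1,694,621.37.
EOQ at $40.25 = 1302.6 < 1400, so use break Q=1400: TC = 39,400×$40.25 + (39,400/1400.0)×260 + (1400.0/2)×0.30×$40.25 = $1,601,619.64.
EOQ at $40.07 = 1305.5 < 24000, so use break Q=24000: TC = 39,400×$40.07 + (39,400/24000.0)×260 + (24000.0/2)×0.30×$40.07 = $1,723,436.83.
Lowest total cost among the candidates is at Q = 1400.0.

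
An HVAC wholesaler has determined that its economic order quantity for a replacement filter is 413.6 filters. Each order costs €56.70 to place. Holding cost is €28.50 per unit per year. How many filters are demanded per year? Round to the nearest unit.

D ≈ 42,993 filters per year

Squaring Q* = √(2DS/H) gives Q*² = 2DS/H.
From Q* = √(2DS/H): D = Q*²H / (2S) = 413.6² × 28.5 / (2 × 56.7) = 42992.516.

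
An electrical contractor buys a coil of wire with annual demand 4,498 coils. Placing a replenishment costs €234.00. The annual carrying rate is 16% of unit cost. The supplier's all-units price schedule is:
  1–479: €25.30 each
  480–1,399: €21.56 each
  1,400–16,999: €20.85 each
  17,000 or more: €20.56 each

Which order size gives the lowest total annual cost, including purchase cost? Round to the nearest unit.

Holding cost per unit per year at price C is H = 0.16·C.
Candidates are each tier's EOQ (if it falls in that tier) and each price-break quantity.
Tier 1 (€25.30): EOQ = 721.1 exceeds tier's upper bound 479, so this tier is dominated.
EOQ at €21.56 = 781.2 (feasible in tier 2): TC = 4,498×€21.56 + (4,498/781.2)×234 + (781.2/2)×0.16×€21.56 = €99,671.62.
EOQ at €20.85 = 794.4 < 1400, so use break Q=1400: TC = 4,498×€20.85 + (4,498/1400.0)×234 + (1400.0/2)×0.16×€20.85 = €96,870.31.
EOQ at €20.56 = 799.9 < 17000, so use break Q=17000: TC = 4,498×€20.56 + (4,498/17000.0)×234 + (17000.0/2)×0.16×€20.56 = €120,502.39.
Lowest total cost is €96,870.31 at Q = 1400.0.

Q* ≈ 1,400 coils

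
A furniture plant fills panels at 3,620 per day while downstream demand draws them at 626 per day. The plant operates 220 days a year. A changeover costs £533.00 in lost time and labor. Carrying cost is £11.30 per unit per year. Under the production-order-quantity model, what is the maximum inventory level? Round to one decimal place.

I_max ≈ 3,278.0 panels

Annual demand D = 626 × 220 = 137,720.
Production build-up factor (1 − d/p) = 1 − 626/3,620 = 0.8271.
Q* = √(2DS / (H(1 − d/p))) = √(2 × 137,720 × 533 / (11.3 × 0.8271)).
= √(146,809,520 / 9.3459) ≈ 3963.385.
Maximum inventory = Q*(1 − d/p) = 3963.385 × 0.8271 ≈ 3278.004.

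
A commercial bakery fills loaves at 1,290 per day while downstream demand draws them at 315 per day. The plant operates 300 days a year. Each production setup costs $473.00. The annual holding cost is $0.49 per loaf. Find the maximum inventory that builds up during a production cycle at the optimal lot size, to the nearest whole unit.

I_max ≈ 11,743 loaves

Annual demand D = 315 × 300 = 94,500.
Production build-up factor (1 − d/p) = 1 − 315/1,290 = 0.7558.
Q* = √(2DS / (H(1 − d/p))) = √(2 × 94,500 × 473 / (0.49 × 0.7558)).
= √(89,397,000 / 0.3703) ≈ 15536.600.
Maximum inventory = Q*(1 − d/p) = 15536.600 × 0.7558 ≈ 11742.779.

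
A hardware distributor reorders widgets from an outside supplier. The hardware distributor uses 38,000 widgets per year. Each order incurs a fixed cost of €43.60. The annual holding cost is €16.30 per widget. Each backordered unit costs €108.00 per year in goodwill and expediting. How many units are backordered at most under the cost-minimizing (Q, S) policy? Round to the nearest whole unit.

With planned backorders, Q* = √(2DS/H) · √((H+B)/B).
√(2DS/H) = √(2 × 38,000 × 43.6 / 16.3) = 450.875.
√((H+B)/B) = √((16.3+108)/108) = 1.0728.
Q* ≈ 483.704.
S* = Q* · H/(H+B) = 483.704 × 16.3/124.3 ≈ 63.430.

S* ≈ 63 widgets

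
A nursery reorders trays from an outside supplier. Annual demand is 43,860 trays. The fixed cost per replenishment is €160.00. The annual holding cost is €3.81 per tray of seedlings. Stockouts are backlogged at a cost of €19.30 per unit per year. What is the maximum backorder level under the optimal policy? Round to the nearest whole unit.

S* ≈ 346 trays

With planned backorders, Q* = √(2DS/H) · √((H+B)/B).
√(2DS/H) = √(2 × 43,860 × 160 / 3.81) = 1919.317.
√((H+B)/B) = √((3.81+19.3)/19.3) = 1.0943.
Q* ≈ 2100.236.
S* = Q* · H/(H+B) = 2100.236 × 3.81/23.11 ≈ 346.253.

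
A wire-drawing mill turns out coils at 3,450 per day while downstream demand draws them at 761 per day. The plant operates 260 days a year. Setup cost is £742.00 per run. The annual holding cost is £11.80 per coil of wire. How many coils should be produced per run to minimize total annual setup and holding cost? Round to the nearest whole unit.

Annual demand D = 761 × 260 = 197,860.
Production build-up factor (1 − d/p) = 1 − 761/3,450 = 0.7794.
Q* = √(2DS / (H(1 − d/p))) = √(2 × 197,860 × 742 / (11.8 × 0.7794)).
= √(293,624,240 / 9.1972) ≈ 5650.269.

Q* ≈ 5,650 coils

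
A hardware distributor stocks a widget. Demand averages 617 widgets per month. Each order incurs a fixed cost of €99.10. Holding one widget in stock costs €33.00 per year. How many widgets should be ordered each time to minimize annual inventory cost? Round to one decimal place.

Q* ≈ 210.9 widgets

Annual demand D = 617 × 12 = 7,404.
EOQ = √(2DS / H) = √(2 × 7,404 × 99.1 / 33).
= √(1,467,472.8 / 33) = √44,468.8727 ≈ 210.876.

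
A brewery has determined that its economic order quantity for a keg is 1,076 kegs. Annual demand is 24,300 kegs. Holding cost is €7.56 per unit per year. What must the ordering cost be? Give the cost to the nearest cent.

Invert the EOQ relation Q*² = 2DS/H.
From Q* = √(2DS/H): S = Q*²H / (2D) = 1,076² × 7.56 / (2 × 24,300) = 180.0985.

S ≈ €180.10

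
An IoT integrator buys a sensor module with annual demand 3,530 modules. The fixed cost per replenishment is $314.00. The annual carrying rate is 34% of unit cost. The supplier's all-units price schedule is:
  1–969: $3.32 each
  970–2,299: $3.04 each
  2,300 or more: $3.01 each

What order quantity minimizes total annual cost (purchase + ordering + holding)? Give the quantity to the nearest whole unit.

Holding cost per unit per year at price C is H = 0.34·C.
For each price level, check whether its EOQ is feasible; otherwise the best quantity at that price is the breakpoint.
Tier 1 ($3.32): EOQ = 1401.4 exceeds tier's upper bound 969, so this tier is dominated.
EOQ at $3.04 = 1464.5 (feasible in tier 2): TC = 3,530×$3.04 + (3,530/1464.5)×314 + (1464.5/2)×0.34×$3.04 = $12,244.91.
EOQ at $3.01 = 1471.8 < 2300, so use break Q=2300: TC = 3,530×$3.01 + (3,530/2300.0)×314 + (2300.0/2)×0.34×$3.01 = $12,284.13.
Lowest total cost is $12,244.91 at Q = 1464.5.

Q* ≈ 1,465 modules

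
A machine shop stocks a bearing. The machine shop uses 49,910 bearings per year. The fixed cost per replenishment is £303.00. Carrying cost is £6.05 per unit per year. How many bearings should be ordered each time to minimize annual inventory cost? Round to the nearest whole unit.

EOQ = √(2DS / H) = √(2 × 49,910 × 303 / 6.05).
= √(30,245,460 / 6.05) = √4,999,249.5868 ≈ 2235.900.

Q* ≈ 2,236 bearings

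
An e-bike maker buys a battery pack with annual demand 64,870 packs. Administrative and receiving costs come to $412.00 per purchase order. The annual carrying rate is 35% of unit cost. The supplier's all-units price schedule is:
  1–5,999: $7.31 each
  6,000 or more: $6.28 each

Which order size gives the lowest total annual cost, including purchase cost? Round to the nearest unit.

Holding cost per unit per year at price C is H = 0.35·C.
For each price level, check whether its EOQ is feasible; otherwise the best quantity at that price is the breakpoint.
EOQ at $7.31 = 4570.8 (feasible in tier 1): TC = 64,870×$7.31 + (64,870/4570.8)×412 + (4570.8/2)×0.35×$7.31 = $485,894.11.
EOQ at $6.28 = 4931.4 < 6000, so use break Q=6000: TC = 64,870×$6.28 + (64,870/6000.0)×412 + (6000.0/2)×0.35×$6.28 = $418,432.01.
Lowest total cost is $418,432.01 at Q = 6000.0.

Q* ≈ 6,000 packs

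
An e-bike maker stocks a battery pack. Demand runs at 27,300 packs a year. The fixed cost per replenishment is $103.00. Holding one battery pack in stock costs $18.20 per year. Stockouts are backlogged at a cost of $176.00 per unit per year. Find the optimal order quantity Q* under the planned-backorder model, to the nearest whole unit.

With planned backorders, Q* = √(2DS/H) · √((H+B)/B).
√(2DS/H) = √(2 × 27,300 × 103 / 18.2) = 555.878.
√((H+B)/B) = √((18.2+176)/176) = 1.0504.
Q* ≈ 583.912.

Q* ≈ 584 packs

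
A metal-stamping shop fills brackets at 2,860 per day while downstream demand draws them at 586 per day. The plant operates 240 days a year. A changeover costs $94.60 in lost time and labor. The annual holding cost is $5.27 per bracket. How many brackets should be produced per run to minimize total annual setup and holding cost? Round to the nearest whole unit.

Annual demand D = 586 × 240 = 140,640.
Production build-up factor (1 − d/p) = 1 − 586/2,860 = 0.7951.
Q* = √(2DS / (H(1 − d/p))) = √(2 × 140,640 × 94.6 / (5.27 × 0.7951)).
= √(26,609,088 / 4.1902) ≈ 2519.982.

Q* ≈ 2,520 brackets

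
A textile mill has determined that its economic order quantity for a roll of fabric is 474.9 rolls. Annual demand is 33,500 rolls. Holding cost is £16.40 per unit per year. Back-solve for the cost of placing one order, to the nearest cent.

S ≈ £55.20

Squaring Q* = √(2DS/H) gives Q*² = 2DS/H.
From Q* = √(2DS/H): S = Q*²H / (2D) = 474.9² × 16.4 / (2 × 33,500) = 55.2044.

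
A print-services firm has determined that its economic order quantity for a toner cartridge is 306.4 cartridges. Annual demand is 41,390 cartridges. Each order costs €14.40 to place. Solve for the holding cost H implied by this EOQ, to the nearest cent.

Invert the EOQ relation Q*² = 2DS/H.
From Q* = √(2DS/H): H = 2DS / Q*² = 2 × 41,390 × 14.4 / 306.4² = 12.6973.

H ≈ €12.70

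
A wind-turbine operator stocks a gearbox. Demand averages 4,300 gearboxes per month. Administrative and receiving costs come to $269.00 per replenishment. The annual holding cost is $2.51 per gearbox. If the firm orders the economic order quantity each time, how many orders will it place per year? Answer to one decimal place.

N ≈ 15.5 orders per year

Annual demand D = 4,300 × 12 = 51,600.
EOQ = √(2DS/H) = √(2 × 51,600 × 269 / 2.51) ≈ 3325.67.
Orders per year = D / Q* = 51,600 / 3325.67 ≈ 15.516.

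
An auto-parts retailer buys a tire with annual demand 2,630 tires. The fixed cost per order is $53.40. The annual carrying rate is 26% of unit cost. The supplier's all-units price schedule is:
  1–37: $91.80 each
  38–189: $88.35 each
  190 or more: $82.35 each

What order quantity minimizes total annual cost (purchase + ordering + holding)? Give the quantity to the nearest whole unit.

Q* ≈ 190 tires

Holding cost per unit per year at price C is H = 0.26·C.
Evaluate total cost at each tier's feasible EOQ or, if the EOQ is below the tier, at the tier's minimum quantity.
Tier 1 ($91.80): EOQ = 108.5 exceeds tier's upper bound 37, so this tier is dominated.
EOQ at $88.35 = 110.6 (feasible in tier 2): TC = 2,630×$88.35 + (2,630/110.6)×53.4 + (110.6/2)×0.26×$88.35 = $234,900.62.
EOQ at $82.35 = 114.5 < 190, so use break Q=190: TC = 2,630×$82.35 + (2,630/190.0)×53.4 + (190.0/2)×0.26×$82.35 = $219,353.71.
Lowest total cost is $219,353.71 at Q = 190.0.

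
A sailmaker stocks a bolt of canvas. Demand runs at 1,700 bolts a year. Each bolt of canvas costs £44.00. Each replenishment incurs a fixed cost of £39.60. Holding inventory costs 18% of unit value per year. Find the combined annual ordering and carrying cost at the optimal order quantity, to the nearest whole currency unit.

Holding cost H = 0.18 × £44.00 = £7.9200 per unit per year.
EOQ = √(2DS/H) = √(2 × 1,700 × 39.6 / 7.92) ≈ 130.38.
At the optimum the two cost components are equal, so total cost = 2·(Q*/2)H = Q*·H.
Minimum total = √(2DSH) = √(2 × 1,700 × 39.6 × 7.92) ≈ 1032.642.

TC* ≈ £1,033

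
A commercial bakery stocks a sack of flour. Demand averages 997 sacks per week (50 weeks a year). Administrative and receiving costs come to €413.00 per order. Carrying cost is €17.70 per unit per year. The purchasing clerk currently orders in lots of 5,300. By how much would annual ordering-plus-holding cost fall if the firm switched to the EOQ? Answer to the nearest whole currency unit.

Extra cost ≈ €23,793 per year

Annual demand D = 997 × 50 = 49,850.
EOQ = √(2DS/H) = √(2 × 49,850 × 413 / 17.7) ≈ 1525.23.
Cost at Q* = (D/Q*)S + (Q*/2)H = √(2DSH) ≈ €26,996.61.
Cost at Q = 5,300: (49,850/5,300)×413 + (5,300/2)×17.7 = €3,884.54 + €46,905.00 = €50,789.54.
Excess = €50,789.54 − €26,996.61 = €23,792.93.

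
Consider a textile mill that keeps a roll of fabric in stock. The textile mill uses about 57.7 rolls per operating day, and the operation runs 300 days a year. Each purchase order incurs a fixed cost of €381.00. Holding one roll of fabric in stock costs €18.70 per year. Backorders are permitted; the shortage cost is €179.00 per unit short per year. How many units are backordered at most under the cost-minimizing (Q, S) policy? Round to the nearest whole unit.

Annual demand D = 57.7 × 300 = 17,310.
With planned backorders, Q* = √(2DS/H) · √((H+B)/B).
√(2DS/H) = √(2 × 17,310 × 381 / 18.7) = 839.857.
√((H+B)/B) = √((18.7+179)/179) = 1.0509.
Q* ≈ 882.637.
S* = Q* · H/(H+B) = 882.637 × 18.7/197.7 ≈ 83.487.

S* ≈ 83 rolls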